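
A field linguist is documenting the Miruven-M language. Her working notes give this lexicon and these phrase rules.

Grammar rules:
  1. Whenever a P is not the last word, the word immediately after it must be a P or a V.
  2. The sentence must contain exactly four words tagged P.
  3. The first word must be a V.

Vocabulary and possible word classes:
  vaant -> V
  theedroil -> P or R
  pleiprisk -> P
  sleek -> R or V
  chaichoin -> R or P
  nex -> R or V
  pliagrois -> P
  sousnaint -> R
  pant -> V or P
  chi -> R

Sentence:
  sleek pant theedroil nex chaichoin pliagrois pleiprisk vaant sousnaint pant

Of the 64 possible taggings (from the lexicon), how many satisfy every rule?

Candidates per position — 1:sleek {R,V}; 2:pant {V,P}; 3:theedroil {P,R}; 4:nex {R,V}; 5:chaichoin {R,P}; 6:pliagrois {P}; 7:pleiprisk {P}; 8:vaant {V}; 9:sousnaint {R}; 10:pant {V,P}.
There are 64 candidate sequences in total.
The sequences that satisfy every rule: V V P V R P P V R P; V V P V P P P V R V; V V R R P P P V R P; V V R V P P P V R P; V P P V R P P V R V.
Count = 5.

5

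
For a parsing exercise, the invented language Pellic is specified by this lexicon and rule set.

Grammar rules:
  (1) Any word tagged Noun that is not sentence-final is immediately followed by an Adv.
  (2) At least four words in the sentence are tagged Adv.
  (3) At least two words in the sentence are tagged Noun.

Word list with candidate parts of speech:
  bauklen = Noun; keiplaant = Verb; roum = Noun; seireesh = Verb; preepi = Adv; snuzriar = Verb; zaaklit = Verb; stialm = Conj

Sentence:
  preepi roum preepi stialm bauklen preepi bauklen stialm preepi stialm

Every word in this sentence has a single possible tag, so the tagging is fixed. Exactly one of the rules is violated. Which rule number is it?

Fixed tagging: Adv Noun Adv Conj Noun Adv Noun Conj Adv Conj.
Checking each rule: R1 fail, R2 pass, R3 pass.
Only rule 1 fails.

1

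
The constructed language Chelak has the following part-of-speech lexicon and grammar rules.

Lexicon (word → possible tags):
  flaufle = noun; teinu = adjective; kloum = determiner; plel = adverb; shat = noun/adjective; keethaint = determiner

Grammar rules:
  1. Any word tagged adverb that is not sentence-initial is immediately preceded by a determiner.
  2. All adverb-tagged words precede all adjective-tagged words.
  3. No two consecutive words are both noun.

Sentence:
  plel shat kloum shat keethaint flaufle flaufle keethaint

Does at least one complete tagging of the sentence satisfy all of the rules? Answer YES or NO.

NO

Candidates per position — 1:plel {adverb}; 2:shat {noun,adjective}; 3:kloum {determiner}; 4:shat {noun,adjective}; 5:keethaint {determiner}; 6:flaufle {noun}; 7:flaufle {noun}; 8:keethaint {determiner}.
Rule 3 cannot be satisfied by any choice of tags from the lexicon.
So there is no consistent tagging.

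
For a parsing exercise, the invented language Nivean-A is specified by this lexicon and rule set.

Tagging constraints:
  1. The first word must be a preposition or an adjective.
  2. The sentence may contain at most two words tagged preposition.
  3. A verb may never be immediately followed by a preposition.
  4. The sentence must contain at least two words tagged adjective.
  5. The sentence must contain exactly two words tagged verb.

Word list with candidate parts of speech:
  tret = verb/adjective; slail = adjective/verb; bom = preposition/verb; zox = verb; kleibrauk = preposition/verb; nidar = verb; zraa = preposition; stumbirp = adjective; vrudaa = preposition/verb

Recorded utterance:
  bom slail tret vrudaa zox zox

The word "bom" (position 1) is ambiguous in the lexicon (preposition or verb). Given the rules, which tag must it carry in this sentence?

preposition

Candidates per position — 1:bom {preposition,verb}; 2:slail {adjective,verb}; 3:tret {verb,adjective}; 4:vrudaa {preposition,verb}; 5:zox {verb}; 6:zox {verb}.
At position 1, choosing verb makes rule 1 impossible to satisfy; hence preposition.
At position 2, choosing verb makes rule 4 impossible to satisfy; hence adjective.
At position 3, choosing verb makes rule 4 impossible to satisfy; hence adjective.
At position 4, choosing verb makes rule 5 impossible to satisfy; hence preposition.
The unique satisfying tagging is: preposition adjective adjective preposition verb verb.
Verifying each rule — rule 1 satisfied; rule 2 satisfied; rule 3 satisfied; rule 4 satisfied; rule 5 satisfied.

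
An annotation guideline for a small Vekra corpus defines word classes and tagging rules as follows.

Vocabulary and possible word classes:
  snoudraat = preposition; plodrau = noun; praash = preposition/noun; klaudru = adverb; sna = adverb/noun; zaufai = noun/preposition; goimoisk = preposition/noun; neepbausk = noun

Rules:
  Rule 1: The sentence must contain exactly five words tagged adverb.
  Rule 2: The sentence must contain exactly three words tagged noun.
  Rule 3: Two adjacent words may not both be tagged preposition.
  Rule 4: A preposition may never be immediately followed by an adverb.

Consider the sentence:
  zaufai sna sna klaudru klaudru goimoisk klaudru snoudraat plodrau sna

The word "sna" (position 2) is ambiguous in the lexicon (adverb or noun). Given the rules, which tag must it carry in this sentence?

Candidates per position — 1:zaufai {noun,preposition}; 2:sna {adverb,noun}; 3:sna {adverb,noun}; 4:klaudru {adverb}; 5:klaudru {adverb}; 6:goimoisk {preposition,noun}; 7:klaudru {adverb}; 8:snoudraat {preposition}; 9:plodrau {noun}; 10:sna {adverb,noun}.
If word 6 were preposition, no tagging could satisfy rule 4; so word 6 is noun.
Position 2: the remaining choice is settled jointly with positions 1, 3, 10 — only noun at position 2 is part of a tagging that satisfies every rule.
The unique satisfying tagging is: preposition noun adverb adverb adverb noun adverb preposition noun adverb.
Checking: rule 1 satisfied; rule 2 satisfied; rule 3 satisfied; rule 4 satisfied.

noun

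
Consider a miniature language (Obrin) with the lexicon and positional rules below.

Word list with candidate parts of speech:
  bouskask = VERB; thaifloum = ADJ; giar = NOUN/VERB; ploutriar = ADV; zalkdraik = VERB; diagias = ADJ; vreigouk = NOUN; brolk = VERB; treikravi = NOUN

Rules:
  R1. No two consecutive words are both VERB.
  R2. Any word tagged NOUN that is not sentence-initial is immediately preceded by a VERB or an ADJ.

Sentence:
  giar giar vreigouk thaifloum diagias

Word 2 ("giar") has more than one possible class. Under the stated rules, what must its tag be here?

VERB

Candidates per position — 1:giar {NOUN,VERB}; 2:giar {NOUN,VERB}; 3:vreigouk {NOUN}; 4:thaifloum {ADJ}; 5:diagias {ADJ}.
At position 2, choosing NOUN makes rule 2 impossible to satisfy; hence VERB.
At position 1, choosing VERB makes rule 1 impossible to satisfy; hence NOUN.
That leaves exactly one tagging: NOUN VERB NOUN ADJ ADJ.
Check: rule 1 satisfied; rule 2 satisfied.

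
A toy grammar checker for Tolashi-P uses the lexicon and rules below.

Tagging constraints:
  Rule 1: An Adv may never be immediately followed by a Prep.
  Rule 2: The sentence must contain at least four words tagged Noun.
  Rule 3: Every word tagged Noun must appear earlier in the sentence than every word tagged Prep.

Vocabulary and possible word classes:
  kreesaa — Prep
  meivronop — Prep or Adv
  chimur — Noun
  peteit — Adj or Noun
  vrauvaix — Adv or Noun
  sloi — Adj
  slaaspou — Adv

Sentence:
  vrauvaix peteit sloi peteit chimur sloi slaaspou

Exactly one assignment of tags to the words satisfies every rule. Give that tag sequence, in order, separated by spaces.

Candidates per position — 1:vrauvaix {Adv,Noun}; 2:peteit {Adj,Noun}; 3:sloi {Adj}; 4:peteit {Adj,Noun}; 5:chimur {Noun}; 6:sloi {Adj}; 7:slaaspou {Adv}.
If word 1 were Adv, no tagging could satisfy rule 2; so word 1 is Noun.
If word 2 were Adj, no tagging could satisfy rule 2; so word 2 is Noun.
If word 4 were Adj, no tagging could satisfy rule 2; so word 4 is Noun.
So the tagging must be: Noun Noun Adj Noun Noun Adj Adv.
Verifying each rule — rule 1 satisfied; rule 2 satisfied; rule 3 satisfied.

Noun Noun Adj Noun Noun Adj Adv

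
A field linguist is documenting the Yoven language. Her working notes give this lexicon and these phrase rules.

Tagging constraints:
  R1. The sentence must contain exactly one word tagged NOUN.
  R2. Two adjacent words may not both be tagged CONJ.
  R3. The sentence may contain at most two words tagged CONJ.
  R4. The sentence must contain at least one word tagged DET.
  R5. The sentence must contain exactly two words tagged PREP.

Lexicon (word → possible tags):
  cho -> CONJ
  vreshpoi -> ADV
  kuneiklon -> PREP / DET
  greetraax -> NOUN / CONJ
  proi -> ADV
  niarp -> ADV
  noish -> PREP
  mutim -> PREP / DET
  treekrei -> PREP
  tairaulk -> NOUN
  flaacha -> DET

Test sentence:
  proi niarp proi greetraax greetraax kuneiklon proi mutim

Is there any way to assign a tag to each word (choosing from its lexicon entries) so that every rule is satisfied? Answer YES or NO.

NO

Candidates per position — 1:proi {ADV}; 2:niarp {ADV}; 3:proi {ADV}; 4:greetraax {NOUN,CONJ}; 5:greetraax {NOUN,CONJ}; 6:kuneiklon {PREP,DET}; 7:proi {ADV}; 8:mutim {PREP,DET}.
Every candidate sequence violates at least one rule; no consistent tagging exists.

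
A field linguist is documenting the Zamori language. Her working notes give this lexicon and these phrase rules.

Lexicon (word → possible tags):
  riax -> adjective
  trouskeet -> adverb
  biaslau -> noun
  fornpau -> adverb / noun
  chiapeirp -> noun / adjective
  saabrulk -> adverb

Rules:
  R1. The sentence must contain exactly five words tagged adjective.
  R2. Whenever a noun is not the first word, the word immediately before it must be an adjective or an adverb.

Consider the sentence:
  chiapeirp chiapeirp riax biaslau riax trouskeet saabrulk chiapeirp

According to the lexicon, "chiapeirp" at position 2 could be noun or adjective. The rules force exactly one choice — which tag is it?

adjective

Candidates per position — 1:chiapeirp {noun,adjective}; 2:chiapeirp {noun,adjective}; 3:riax {adjective}; 4:biaslau {noun}; 5:riax {adjective}; 6:trouskeet {adverb}; 7:saabrulk {adverb}; 8:chiapeirp {noun,adjective}.
Word 1 cannot be noun — rule 1 would then fail for every completion. It is adjective.
Word 2 cannot be noun — rule 1 would then fail for every completion. It is adjective.
Word 8 cannot be noun — rule 1 would then fail for every completion. It is adjective.
That leaves exactly one tagging: adjective adjective adjective noun adjective adverb adverb adjective.
Checking: rule 1 ok; rule 2 ok.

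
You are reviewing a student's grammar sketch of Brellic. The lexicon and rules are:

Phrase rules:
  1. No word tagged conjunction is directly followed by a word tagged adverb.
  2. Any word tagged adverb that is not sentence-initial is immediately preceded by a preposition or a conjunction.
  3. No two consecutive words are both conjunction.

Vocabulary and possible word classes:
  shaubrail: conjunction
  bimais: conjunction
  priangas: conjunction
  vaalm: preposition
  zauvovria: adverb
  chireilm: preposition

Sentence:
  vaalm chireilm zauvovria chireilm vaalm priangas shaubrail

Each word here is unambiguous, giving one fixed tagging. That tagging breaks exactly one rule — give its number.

Fixed tagging: preposition preposition adverb preposition preposition conjunction conjunction.
Checking each rule: R1 pass, R2 pass, R3 fail.
Only rule 3 fails.

3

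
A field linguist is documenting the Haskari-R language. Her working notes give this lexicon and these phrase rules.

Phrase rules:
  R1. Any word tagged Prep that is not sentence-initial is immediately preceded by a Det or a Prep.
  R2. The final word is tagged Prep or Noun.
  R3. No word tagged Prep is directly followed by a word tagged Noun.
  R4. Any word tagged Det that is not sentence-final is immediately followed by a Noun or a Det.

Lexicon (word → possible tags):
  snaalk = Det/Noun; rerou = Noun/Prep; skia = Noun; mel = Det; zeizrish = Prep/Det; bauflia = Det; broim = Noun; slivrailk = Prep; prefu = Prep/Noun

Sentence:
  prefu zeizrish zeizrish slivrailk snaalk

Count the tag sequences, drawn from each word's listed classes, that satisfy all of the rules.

0

Candidates per position — 1:prefu {Prep,Noun}; 2:zeizrish {Prep,Det}; 3:zeizrish {Prep,Det}; 4:slivrailk {Prep}; 5:snaalk {Det,Noun}.
There are 16 candidate sequences in total.
Every candidate sequence violates at least one rule; no consistent tagging exists.
Count = 0.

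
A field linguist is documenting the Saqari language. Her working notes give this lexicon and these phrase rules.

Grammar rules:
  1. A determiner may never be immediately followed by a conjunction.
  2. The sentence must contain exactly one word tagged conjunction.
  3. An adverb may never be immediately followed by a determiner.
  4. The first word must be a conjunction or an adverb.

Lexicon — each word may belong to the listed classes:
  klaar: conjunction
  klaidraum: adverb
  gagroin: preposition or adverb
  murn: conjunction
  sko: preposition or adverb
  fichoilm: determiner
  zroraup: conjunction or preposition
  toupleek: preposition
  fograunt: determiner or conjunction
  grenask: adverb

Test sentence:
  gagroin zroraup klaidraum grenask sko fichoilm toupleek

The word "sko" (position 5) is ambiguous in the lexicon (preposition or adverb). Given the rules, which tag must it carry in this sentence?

preposition

Candidates per position — 1:gagroin {preposition,adverb}; 2:zroraup {conjunction,preposition}; 3:klaidraum {adverb}; 4:grenask {adverb}; 5:sko {preposition,adverb}; 6:fichoilm {determiner}; 7:toupleek {preposition}.
At position 1, choosing preposition makes rule 4 impossible to satisfy; hence adverb.
At position 2, choosing preposition makes rule 2 impossible to satisfy; hence conjunction.
At position 5, choosing adverb makes rule 3 impossible to satisfy; hence preposition.
So the tagging must be: adverb conjunction adverb adverb preposition determiner preposition.
Rule-by-rule: rule 1 ok; rule 2 ok; rule 3 ok; rule 4 ok.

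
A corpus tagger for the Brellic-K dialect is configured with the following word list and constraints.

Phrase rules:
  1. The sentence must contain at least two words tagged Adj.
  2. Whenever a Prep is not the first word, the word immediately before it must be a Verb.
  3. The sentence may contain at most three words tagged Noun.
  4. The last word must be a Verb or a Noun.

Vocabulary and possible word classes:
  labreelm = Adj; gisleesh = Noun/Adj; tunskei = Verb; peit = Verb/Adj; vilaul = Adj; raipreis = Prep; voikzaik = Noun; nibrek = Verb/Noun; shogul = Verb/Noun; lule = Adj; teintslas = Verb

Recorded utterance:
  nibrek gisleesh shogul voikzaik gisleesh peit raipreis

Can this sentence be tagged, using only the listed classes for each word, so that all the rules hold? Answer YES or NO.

Candidates per position — 1:nibrek {Verb,Noun}; 2:gisleesh {Noun,Adj}; 3:shogul {Verb,Noun}; 4:voikzaik {Noun}; 5:gisleesh {Noun,Adj}; 6:peit {Verb,Adj}; 7:raipreis {Prep}.
Rule 4 cannot be satisfied by any choice of tags from the lexicon.
So there is no consistent tagging.

NO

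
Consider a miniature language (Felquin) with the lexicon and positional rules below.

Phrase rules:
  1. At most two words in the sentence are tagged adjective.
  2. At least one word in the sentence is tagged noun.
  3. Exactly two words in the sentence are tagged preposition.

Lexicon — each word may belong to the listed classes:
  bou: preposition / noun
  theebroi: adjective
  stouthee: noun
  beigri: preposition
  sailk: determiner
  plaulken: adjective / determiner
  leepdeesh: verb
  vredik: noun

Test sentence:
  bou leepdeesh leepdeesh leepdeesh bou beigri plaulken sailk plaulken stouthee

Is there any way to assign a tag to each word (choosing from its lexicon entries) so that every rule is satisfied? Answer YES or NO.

Candidates per position — 1:bou {preposition,noun}; 2:leepdeesh {verb}; 3:leepdeesh {verb}; 4:leepdeesh {verb}; 5:bou {preposition,noun}; 6:beigri {preposition}; 7:plaulken {adjective,determiner}; 8:sailk {determiner}; 9:plaulken {adjective,determiner}; 10:stouthee {noun}.
One satisfying assignment: noun verb verb verb preposition preposition determiner determiner adjective noun.
Check: rule 1 holds; rule 2 holds; rule 3 holds.

YES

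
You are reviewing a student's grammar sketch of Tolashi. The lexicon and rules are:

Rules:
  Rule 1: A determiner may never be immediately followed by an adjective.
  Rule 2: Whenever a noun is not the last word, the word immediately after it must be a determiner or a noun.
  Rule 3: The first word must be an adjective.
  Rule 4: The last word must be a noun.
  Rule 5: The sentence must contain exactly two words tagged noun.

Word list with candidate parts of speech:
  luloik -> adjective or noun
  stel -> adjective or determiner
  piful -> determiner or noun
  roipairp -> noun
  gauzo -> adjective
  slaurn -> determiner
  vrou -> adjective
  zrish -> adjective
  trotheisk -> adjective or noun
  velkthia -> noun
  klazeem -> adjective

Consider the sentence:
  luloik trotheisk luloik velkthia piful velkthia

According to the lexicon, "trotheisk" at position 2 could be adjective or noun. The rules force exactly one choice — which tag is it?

Candidates per position — 1:luloik {adjective,noun}; 2:trotheisk {adjective,noun}; 3:luloik {adjective,noun}; 4:velkthia {noun}; 5:piful {determiner,noun}; 6:velkthia {noun}.
At position 1, choosing noun makes rule 3 impossible to satisfy; hence adjective.
At position 2, choosing noun makes rule 5 impossible to satisfy; hence adjective.
At position 3, choosing noun makes rule 5 impossible to satisfy; hence adjective.
At position 5, choosing noun makes rule 5 impossible to satisfy; hence determiner.
The unique satisfying tagging is: adjective adjective adjective noun determiner noun.
Check: rule 1 satisfied; rule 2 satisfied; rule 3 satisfied; rule 4 satisfied; rule 5 satisfied.

adjective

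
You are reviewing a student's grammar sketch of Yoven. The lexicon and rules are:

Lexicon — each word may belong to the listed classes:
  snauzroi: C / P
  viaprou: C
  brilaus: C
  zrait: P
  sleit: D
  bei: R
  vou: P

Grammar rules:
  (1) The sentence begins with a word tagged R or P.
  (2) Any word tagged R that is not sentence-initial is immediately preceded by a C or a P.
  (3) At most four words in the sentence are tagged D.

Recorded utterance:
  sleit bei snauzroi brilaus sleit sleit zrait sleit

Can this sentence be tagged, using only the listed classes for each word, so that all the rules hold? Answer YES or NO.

NO

Candidates per position — 1:sleit {D}; 2:bei {R}; 3:snauzroi {C,P}; 4:brilaus {C}; 5:sleit {D}; 6:sleit {D}; 7:zrait {P}; 8:sleit {D}.
Rule 1 cannot be satisfied by any choice of tags from the lexicon.
So there is no consistent tagging.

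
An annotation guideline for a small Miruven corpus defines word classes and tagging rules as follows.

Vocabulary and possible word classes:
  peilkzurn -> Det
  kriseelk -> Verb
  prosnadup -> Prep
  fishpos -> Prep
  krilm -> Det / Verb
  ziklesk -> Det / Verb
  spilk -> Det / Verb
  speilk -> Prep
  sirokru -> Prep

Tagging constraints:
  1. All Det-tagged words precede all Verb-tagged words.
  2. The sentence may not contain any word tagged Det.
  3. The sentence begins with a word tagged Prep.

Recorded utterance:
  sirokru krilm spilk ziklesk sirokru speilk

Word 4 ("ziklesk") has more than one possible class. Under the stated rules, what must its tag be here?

Verb

Candidates per position — 1:sirokru {Prep}; 2:krilm {Det,Verb}; 3:spilk {Det,Verb}; 4:ziklesk {Det,Verb}; 5:sirokru {Prep}; 6:speilk {Prep}.
Position 2: tagging it Det would leave rule 2 unsatisfiable, so it must be Verb.
Position 3: tagging it Det would leave rule 1 unsatisfiable, so it must be Verb.
Position 4: tagging it Det would leave rule 1 unsatisfiable, so it must be Verb.
So the tagging must be: Prep Verb Verb Verb Prep Prep.
Check: rule 1 ok; rule 2 ok; rule 3 ok.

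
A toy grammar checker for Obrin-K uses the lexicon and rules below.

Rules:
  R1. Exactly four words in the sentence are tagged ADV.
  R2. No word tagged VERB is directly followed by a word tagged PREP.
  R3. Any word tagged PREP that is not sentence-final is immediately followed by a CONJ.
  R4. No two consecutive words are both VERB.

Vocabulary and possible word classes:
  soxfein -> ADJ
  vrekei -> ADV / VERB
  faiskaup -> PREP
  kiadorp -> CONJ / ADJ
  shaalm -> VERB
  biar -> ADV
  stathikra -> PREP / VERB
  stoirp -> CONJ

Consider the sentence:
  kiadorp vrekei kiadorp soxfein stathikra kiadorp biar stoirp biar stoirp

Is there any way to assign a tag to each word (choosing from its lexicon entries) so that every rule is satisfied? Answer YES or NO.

NO

Candidates per position — 1:kiadorp {CONJ,ADJ}; 2:vrekei {ADV,VERB}; 3:kiadorp {CONJ,ADJ}; 4:soxfein {ADJ}; 5:stathikra {PREP,VERB}; 6:kiadorp {CONJ,ADJ}; 7:biar {ADV}; 8:stoirp {CONJ}; 9:biar {ADV}; 10:stoirp {CONJ}.
Rule 1 cannot be satisfied by any choice of tags from the lexicon.
So there is no consistent tagging.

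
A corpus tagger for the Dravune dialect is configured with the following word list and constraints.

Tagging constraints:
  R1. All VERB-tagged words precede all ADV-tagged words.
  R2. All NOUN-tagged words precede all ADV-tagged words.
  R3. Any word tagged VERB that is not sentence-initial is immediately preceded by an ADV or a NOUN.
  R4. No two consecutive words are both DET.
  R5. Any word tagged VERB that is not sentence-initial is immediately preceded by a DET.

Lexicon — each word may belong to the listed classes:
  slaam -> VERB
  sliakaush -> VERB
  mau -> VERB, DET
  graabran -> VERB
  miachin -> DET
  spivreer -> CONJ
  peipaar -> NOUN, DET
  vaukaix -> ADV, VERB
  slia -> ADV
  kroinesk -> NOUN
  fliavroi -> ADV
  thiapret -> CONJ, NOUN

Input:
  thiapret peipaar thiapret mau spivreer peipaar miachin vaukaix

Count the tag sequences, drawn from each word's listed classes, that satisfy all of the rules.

8

Candidates per position — 1:thiapret {CONJ,NOUN}; 2:peipaar {NOUN,DET}; 3:thiapret {CONJ,NOUN}; 4:mau {VERB,DET}; 5:spivreer {CONJ}; 6:peipaar {NOUN,DET}; 7:miachin {DET}; 8:vaukaix {ADV,VERB}.
There are 64 candidate sequences in total.
Checking each against the rules leaves 8 sequences.
Count = 8.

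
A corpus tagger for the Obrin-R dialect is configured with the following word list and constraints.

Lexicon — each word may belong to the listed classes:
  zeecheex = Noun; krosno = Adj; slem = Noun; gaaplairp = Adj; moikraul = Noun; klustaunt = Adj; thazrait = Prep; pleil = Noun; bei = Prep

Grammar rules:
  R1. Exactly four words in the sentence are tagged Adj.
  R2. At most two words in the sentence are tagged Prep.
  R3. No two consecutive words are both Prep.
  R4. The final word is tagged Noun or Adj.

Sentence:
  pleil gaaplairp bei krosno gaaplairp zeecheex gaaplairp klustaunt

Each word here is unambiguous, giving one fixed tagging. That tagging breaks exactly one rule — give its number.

1

Fixed tagging: Noun Adj Prep Adj Adj Noun Adj Adj.
Applying the rules: R1 fails, R2 ok, R3 ok, R4 ok.
Only rule 1 fails.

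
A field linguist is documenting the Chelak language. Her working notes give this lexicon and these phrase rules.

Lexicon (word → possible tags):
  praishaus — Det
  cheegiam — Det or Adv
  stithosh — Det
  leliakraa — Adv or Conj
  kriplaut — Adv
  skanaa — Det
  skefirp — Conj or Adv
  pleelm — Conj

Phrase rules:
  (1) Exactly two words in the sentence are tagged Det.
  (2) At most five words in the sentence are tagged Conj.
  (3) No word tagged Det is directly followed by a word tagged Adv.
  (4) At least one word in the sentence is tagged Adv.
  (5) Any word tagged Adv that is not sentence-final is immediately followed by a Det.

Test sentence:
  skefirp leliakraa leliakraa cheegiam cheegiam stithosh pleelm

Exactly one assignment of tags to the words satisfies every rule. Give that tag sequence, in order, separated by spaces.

Candidates per position — 1:skefirp {Conj,Adv}; 2:leliakraa {Adv,Conj}; 3:leliakraa {Adv,Conj}; 4:cheegiam {Det,Adv}; 5:cheegiam {Det,Adv}; 6:stithosh {Det}; 7:pleelm {Conj}.
If word 1 were Adv, no tagging could satisfy rule 5; so word 1 is Conj.
If word 2 were Adv, no tagging could satisfy rule 5; so word 2 is Conj.
The remaining ambiguous positions (3, 4, 5) are resolved jointly — only one combination satisfies every rule.
The only consistent sequence is: Conj Conj Conj Adv Det Det Conj.
Checking: rule 1 ✓; rule 2 ✓; rule 3 ✓; rule 4 ✓; rule 5 ✓.

Conj Conj Conj Adv Det Det Conj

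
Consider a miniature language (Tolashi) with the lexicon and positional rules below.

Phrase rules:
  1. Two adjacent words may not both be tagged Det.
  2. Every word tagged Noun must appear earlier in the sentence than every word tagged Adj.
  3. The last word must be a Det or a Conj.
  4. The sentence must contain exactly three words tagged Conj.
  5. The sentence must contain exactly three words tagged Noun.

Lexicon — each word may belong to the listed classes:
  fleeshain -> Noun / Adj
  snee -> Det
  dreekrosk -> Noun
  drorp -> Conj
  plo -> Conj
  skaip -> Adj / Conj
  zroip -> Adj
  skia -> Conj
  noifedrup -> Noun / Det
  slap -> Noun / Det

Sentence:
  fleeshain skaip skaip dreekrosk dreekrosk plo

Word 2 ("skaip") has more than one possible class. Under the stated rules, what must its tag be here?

Conj

Candidates per position — 1:fleeshain {Noun,Adj}; 2:skaip {Adj,Conj}; 3:skaip {Adj,Conj}; 4:dreekrosk {Noun}; 5:dreekrosk {Noun}; 6:plo {Conj}.
Word 1 cannot be Adj — rule 2 would then fail for every completion. It is Noun.
Word 2 cannot be Adj — rule 2 would then fail for every completion. It is Conj.
Word 3 cannot be Adj — rule 2 would then fail for every completion. It is Conj.
So the tagging must be: Noun Conj Conj Noun Noun Conj.
Verifying each rule — rule 1 ✓; rule 2 ✓; rule 3 ✓; rule 4 ✓; rule 5 ✓.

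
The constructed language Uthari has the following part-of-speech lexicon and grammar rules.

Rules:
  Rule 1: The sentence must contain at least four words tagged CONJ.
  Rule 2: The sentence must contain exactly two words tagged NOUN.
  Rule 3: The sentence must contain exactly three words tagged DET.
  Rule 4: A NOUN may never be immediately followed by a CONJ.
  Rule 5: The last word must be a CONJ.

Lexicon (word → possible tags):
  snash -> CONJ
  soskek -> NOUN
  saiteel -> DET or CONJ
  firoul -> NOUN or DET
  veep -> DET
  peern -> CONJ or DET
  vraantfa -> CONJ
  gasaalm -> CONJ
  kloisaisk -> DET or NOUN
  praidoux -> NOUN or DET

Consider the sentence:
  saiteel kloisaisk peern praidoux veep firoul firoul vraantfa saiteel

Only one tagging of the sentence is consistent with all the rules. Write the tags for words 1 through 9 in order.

Candidates per position — 1:saiteel {DET,CONJ}; 2:kloisaisk {DET,NOUN}; 3:peern {CONJ,DET}; 4:praidoux {NOUN,DET}; 5:veep {DET}; 6:firoul {NOUN,DET}; 7:firoul {NOUN,DET}; 8:vraantfa {CONJ}; 9:saiteel {DET,CONJ}.
If word 1 were DET, no tagging could satisfy rule 1; so word 1 is CONJ.
If word 3 were DET, no tagging could satisfy rule 1; so word 3 is CONJ.
If word 7 were NOUN, no tagging could satisfy rule 4; so word 7 is DET.
If word 9 were DET, no tagging could satisfy rule 1; so word 9 is CONJ.
If word 2 were NOUN, no tagging could satisfy rule 4; so word 2 is DET.
If word 4 were DET, no tagging could satisfy rule 2; so word 4 is NOUN.
If word 6 were DET, no tagging could satisfy rule 2; so word 6 is NOUN.
So the tagging must be: CONJ DET CONJ NOUN DET NOUN DET CONJ CONJ.
Check: rule 1 ok; rule 2 ok; rule 3 ok; rule 4 ok; rule 5 ok.

CONJ DET CONJ NOUN DET NOUN DET CONJ CONJ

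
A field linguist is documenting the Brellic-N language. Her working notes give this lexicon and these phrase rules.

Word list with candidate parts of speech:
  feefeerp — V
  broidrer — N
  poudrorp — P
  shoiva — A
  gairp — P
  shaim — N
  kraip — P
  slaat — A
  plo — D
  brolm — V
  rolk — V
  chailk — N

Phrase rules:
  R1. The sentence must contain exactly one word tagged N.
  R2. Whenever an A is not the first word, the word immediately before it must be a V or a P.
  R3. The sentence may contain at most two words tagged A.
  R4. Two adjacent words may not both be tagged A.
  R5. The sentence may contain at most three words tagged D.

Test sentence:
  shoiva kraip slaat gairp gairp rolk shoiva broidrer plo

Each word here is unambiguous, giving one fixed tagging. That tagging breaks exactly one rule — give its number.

3

Fixed tagging: A P A P P V A N D.
Checking each rule: R1 ✓, R2 ✓, R3 ✗, R4 ✓, R5 ✓.
Only rule 3 fails.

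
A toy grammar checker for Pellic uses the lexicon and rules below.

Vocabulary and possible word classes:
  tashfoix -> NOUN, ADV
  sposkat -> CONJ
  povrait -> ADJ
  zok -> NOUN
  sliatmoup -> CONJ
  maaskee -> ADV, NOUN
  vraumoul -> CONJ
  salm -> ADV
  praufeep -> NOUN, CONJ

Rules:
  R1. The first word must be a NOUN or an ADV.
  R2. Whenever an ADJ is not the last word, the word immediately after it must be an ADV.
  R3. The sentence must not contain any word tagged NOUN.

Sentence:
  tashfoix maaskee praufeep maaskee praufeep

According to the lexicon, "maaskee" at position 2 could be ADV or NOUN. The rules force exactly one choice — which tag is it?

ADV

Candidates per position — 1:tashfoix {NOUN,ADV}; 2:maaskee {ADV,NOUN}; 3:praufeep {NOUN,CONJ}; 4:maaskee {ADV,NOUN}; 5:praufeep {NOUN,CONJ}.
At position 1, choosing NOUN makes rule 3 impossible to satisfy; hence ADV.
At position 2, choosing NOUN makes rule 3 impossible to satisfy; hence ADV.
At position 3, choosing NOUN makes rule 3 impossible to satisfy; hence CONJ.
At position 4, choosing NOUN makes rule 3 impossible to satisfy; hence ADV.
At position 5, choosing NOUN makes rule 3 impossible to satisfy; hence CONJ.
That leaves exactly one tagging: ADV ADV CONJ ADV CONJ.
Check: rule 1 holds; rule 2 holds; rule 3 holds.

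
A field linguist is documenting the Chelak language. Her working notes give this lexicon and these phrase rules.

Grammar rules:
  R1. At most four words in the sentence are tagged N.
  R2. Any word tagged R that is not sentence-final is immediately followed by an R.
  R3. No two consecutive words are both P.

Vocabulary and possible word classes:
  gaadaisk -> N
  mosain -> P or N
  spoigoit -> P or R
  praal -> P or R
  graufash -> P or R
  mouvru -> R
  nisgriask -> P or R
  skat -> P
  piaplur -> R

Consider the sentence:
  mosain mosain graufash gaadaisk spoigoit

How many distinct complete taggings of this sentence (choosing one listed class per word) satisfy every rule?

Candidates per position — 1:mosain {P,N}; 2:mosain {P,N}; 3:graufash {P,R}; 4:gaadaisk {N}; 5:spoigoit {P,R}.
There are 16 candidate sequences in total.
The sequences that satisfy every rule: P N P N P; P N P N R; N N P N P; N N P N R.
Count = 4.

4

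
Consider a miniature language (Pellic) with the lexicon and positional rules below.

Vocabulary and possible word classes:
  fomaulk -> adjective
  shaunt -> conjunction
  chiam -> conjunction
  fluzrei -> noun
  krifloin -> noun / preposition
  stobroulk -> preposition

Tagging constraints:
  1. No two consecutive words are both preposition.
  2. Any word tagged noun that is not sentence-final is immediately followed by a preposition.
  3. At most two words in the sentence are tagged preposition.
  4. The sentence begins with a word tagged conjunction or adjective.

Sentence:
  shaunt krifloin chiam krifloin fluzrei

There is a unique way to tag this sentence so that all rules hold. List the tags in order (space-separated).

Candidates per position — 1:shaunt {conjunction}; 2:krifloin {noun,preposition}; 3:chiam {conjunction}; 4:krifloin {noun,preposition}; 5:fluzrei {noun}.
Position 2: tagging it noun would leave rule 2 unsatisfiable, so it must be preposition.
Position 4: tagging it noun would leave rule 2 unsatisfiable, so it must be preposition.
So the tagging must be: conjunction preposition conjunction preposition noun.
Rule-by-rule: rule 1 holds; rule 2 holds; rule 3 holds; rule 4 holds.

conjunction preposition conjunction preposition noun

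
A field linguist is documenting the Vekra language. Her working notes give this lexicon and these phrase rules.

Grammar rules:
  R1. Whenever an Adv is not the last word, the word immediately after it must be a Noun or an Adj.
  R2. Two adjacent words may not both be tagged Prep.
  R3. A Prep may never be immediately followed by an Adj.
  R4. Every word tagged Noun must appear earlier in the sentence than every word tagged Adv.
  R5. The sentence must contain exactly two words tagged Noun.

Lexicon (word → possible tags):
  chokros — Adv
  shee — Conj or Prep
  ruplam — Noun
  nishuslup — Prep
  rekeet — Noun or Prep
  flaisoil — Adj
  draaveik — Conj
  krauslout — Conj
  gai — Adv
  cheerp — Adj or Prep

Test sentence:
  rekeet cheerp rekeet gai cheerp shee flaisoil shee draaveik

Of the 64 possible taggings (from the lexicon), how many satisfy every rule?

4

Candidates per position — 1:rekeet {Noun,Prep}; 2:cheerp {Adj,Prep}; 3:rekeet {Noun,Prep}; 4:gai {Adv}; 5:cheerp {Adj,Prep}; 6:shee {Conj,Prep}; 7:flaisoil {Adj}; 8:shee {Conj,Prep}; 9:draaveik {Conj}.
There are 64 candidate sequences in total.
The sequences that satisfy every rule: Noun Adj Noun Adv Adj Conj Adj Conj Conj; Noun Adj Noun Adv Adj Conj Adj Prep Conj; Noun Prep Noun Adv Adj Conj Adj Conj Conj; Noun Prep Noun Adv Adj Conj Adj Prep Conj.
Count = 4.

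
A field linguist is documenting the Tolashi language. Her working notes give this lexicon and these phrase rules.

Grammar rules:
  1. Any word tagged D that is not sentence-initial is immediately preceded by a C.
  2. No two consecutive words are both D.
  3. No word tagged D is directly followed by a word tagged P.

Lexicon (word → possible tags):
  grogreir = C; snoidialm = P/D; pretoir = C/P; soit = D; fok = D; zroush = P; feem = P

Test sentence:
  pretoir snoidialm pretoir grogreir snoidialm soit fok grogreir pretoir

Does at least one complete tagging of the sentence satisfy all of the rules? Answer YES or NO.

Candidates per position — 1:pretoir {C,P}; 2:snoidialm {P,D}; 3:pretoir {C,P}; 4:grogreir {C}; 5:snoidialm {P,D}; 6:soit {D}; 7:fok {D}; 8:grogreir {C}; 9:pretoir {C,P}.
Rule 1 cannot be satisfied by any choice of tags from the lexicon.
So there is no consistent tagging.

NO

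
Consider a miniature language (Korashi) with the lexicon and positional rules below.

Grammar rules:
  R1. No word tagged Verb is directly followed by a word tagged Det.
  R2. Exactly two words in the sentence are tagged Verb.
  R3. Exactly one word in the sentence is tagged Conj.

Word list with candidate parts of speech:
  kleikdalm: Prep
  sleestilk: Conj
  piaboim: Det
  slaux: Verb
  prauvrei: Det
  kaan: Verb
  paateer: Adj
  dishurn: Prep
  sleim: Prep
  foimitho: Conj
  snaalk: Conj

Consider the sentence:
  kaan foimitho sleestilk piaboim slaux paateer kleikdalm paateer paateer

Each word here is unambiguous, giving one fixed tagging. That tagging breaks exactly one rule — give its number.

3

Fixed tagging: Verb Conj Conj Det Verb Adj Prep Adj Adj.
Checking each rule: R1 ✓, R2 ✓, R3 ✗.
Only rule 3 fails.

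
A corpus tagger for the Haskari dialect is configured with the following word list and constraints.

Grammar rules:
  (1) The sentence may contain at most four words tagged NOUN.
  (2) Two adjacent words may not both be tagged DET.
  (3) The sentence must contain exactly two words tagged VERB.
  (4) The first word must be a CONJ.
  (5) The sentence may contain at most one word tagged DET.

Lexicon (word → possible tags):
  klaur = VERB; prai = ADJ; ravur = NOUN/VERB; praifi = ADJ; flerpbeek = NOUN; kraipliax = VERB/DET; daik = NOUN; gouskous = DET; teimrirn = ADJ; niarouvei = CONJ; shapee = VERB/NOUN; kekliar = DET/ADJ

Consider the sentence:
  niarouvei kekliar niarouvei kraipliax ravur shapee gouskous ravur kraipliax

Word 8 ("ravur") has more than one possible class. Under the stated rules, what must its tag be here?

Candidates per position — 1:niarouvei {CONJ}; 2:kekliar {DET,ADJ}; 3:niarouvei {CONJ}; 4:kraipliax {VERB,DET}; 5:ravur {NOUN,VERB}; 6:shapee {VERB,NOUN}; 7:gouskous {DET}; 8:ravur {NOUN,VERB}; 9:kraipliax {VERB,DET}.
Word 2 cannot be DET — rule 5 would then fail for every completion. It is ADJ.
Word 4 cannot be DET — rule 5 would then fail for every completion. It is VERB.
Word 9 cannot be DET — rule 5 would then fail for every completion. It is VERB.
Word 5 cannot be VERB — rule 3 would then fail for every completion. It is NOUN.
Word 6 cannot be VERB — rule 3 would then fail for every completion. It is NOUN.
Word 8 cannot be VERB — rule 3 would then fail for every completion. It is NOUN.
That leaves exactly one tagging: CONJ ADJ CONJ VERB NOUN NOUN DET NOUN VERB.
Verifying each rule — rule 1 ok; rule 2 ok; rule 3 ok; rule 4 ok; rule 5 ok.

NOUN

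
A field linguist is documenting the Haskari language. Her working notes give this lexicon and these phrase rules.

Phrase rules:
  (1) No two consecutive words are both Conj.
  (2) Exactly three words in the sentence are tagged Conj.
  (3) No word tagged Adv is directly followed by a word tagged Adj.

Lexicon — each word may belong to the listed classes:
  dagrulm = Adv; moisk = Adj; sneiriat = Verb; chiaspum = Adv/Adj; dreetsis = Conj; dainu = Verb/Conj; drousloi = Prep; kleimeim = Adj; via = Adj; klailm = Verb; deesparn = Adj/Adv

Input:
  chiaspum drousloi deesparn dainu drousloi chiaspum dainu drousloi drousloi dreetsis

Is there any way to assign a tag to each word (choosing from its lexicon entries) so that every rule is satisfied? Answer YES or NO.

Candidates per position — 1:chiaspum {Adv,Adj}; 2:drousloi {Prep}; 3:deesparn {Adj,Adv}; 4:dainu {Verb,Conj}; 5:drousloi {Prep}; 6:chiaspum {Adv,Adj}; 7:dainu {Verb,Conj}; 8:drousloi {Prep}; 9:drousloi {Prep}; 10:dreetsis {Conj}.
One satisfying assignment: Adj Prep Adj Conj Prep Adv Conj Prep Prep Conj.
Checking: rule 1 holds; rule 2 holds; rule 3 holds.

YES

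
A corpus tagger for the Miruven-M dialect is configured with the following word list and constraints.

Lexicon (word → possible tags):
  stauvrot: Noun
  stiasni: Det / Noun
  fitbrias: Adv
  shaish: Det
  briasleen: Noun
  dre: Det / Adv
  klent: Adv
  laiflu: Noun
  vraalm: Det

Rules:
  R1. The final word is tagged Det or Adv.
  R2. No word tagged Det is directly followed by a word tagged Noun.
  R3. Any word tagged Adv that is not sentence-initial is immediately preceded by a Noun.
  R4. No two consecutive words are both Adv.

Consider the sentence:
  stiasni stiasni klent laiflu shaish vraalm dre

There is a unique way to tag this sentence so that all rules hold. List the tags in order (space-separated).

Noun Noun Adv Noun Det Det Det

Candidates per position — 1:stiasni {Det,Noun}; 2:stiasni {Det,Noun}; 3:klent {Adv}; 4:laiflu {Noun}; 5:shaish {Det}; 6:vraalm {Det}; 7:dre {Det,Adv}.
If word 2 were Det, no tagging could satisfy rule 3; so word 2 is Noun.
If word 7 were Adv, no tagging could satisfy rule 3; so word 7 is Det.
If word 1 were Det, no tagging could satisfy rule 2; so word 1 is Noun.
The unique satisfying tagging is: Noun Noun Adv Noun Det Det Det.
Rule-by-rule: rule 1 satisfied; rule 2 satisfied; rule 3 satisfied; rule 4 satisfied.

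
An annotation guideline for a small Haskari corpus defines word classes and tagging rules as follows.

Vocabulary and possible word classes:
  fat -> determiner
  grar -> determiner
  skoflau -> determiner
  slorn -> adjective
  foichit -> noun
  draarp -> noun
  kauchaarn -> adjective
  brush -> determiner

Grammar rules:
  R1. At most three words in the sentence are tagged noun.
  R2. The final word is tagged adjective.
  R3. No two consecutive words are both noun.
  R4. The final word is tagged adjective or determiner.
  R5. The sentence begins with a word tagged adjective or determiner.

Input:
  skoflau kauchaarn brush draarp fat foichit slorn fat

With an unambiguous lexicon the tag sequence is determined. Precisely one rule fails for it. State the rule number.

2

Fixed tagging: determiner adjective determiner noun determiner noun adjective determiner.
Rule check: R1 ✓, R2 ✗, R3 ✓, R4 ✓, R5 ✓.
Only rule 2 fails.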